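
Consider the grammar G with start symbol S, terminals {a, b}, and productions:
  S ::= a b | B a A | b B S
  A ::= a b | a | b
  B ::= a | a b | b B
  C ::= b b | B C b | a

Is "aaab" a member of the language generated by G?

yes

S ⇒ BaA ⇒ aaA ⇒ aaab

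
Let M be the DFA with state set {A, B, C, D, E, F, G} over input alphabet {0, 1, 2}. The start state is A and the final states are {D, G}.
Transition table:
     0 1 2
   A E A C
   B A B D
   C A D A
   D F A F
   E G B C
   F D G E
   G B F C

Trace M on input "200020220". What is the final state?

A --2--> C
C --0--> A
A --0--> E
E --0--> G
G --2--> C
C --0--> A
A --2--> C
C --2--> A
A --0--> E

E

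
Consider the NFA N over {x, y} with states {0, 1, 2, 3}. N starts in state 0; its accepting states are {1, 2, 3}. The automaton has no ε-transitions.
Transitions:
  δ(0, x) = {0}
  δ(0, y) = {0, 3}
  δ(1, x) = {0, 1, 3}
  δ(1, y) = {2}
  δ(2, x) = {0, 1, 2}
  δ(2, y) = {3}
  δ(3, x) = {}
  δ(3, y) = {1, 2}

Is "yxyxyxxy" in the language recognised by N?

accepted

Start: {0}
read y: {0, 3}
read x: {0}
read y: {0, 3}
read x: {0}
read y: {0, 3}
read x: {0}
read x: {0}
read y: {0, 3}
Reachable ∩ accepting = {3} — nonempty.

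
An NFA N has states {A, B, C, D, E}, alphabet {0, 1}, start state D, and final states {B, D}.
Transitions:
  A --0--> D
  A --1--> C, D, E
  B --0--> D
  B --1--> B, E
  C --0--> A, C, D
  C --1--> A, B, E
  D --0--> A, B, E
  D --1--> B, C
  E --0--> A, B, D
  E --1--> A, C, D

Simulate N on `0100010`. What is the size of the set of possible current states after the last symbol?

Start: {D}
read 0: {A, B, E}
read 1: {A, B, C, D, E}
read 0: {A, B, C, D, E}
read 0: {A, B, C, D, E}
read 0: {A, B, C, D, E}
read 1: {A, B, C, D, E}
read 0: {A, B, C, D, E}
Final reachable set {A, B, C, D, E} has 5 states.

5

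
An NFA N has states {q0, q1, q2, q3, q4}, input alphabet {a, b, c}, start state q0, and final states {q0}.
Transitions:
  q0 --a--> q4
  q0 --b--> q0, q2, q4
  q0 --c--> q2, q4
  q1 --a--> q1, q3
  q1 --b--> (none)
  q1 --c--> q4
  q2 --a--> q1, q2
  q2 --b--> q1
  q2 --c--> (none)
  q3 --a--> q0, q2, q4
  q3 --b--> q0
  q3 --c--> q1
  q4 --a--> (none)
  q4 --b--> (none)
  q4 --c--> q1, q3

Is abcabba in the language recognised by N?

rejected

Start: {q0}
read a: {q4}
read b: {}
The reachable set is empty and stays empty for the remaining 5 symbols.
Reachable ∩ accepting = {} — empty.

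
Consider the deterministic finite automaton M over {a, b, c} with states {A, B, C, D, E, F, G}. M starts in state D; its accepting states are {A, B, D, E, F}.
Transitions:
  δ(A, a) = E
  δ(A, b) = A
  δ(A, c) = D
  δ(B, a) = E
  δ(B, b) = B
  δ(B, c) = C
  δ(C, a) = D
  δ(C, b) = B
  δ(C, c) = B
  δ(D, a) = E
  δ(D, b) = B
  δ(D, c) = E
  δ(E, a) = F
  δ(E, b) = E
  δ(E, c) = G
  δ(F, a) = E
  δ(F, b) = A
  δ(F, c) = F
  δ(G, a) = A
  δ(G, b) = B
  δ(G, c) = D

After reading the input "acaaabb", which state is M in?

A

D --a--> E
E --c--> G
G --a--> A
A --a--> E
E --a--> F
F --b--> A
A --b--> A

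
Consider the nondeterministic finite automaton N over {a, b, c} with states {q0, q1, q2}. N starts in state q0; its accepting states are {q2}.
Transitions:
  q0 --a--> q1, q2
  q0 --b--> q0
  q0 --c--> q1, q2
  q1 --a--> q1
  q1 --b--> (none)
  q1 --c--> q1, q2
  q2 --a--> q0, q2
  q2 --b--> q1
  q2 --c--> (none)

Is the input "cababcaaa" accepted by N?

Start: {q0}
read c: {q1, q2}
read a: {q0, q1, q2}
read b: {q0, q1}
read a: {q1, q2}
read b: {q1}
read c: {q1, q2}
read a: {q0, q1, q2}
read a: {q0, q1, q2}
read a: {q0, q1, q2}
Reachable ∩ accepting = {q2} — nonempty.

accepted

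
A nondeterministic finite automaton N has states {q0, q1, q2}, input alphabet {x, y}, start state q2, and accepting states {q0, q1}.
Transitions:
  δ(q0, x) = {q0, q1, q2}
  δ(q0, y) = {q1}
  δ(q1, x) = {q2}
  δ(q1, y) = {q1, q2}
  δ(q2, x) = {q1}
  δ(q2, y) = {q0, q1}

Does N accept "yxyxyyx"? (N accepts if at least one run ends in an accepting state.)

accepted

Start: {q2}
read y: {q0, q1}
read x: {q0, q1, q2}
read y: {q0, q1, q2}
read x: {q0, q1, q2}
read y: {q0, q1, q2}
read y: {q0, q1, q2}
read x: {q0, q1, q2}
Reachable ∩ accepting = {q0, q1} — nonempty.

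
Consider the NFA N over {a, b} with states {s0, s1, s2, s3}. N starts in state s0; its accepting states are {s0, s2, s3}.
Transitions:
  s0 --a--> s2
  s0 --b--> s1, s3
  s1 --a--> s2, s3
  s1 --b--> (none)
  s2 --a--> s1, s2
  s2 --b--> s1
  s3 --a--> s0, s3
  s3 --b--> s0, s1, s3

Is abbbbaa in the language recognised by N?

rejected

Start: {s0}
read a: {s2}
read b: {s1}
read b: {}
The reachable set is empty and stays empty for the remaining 4 symbols.
Reachable ∩ accepting = {} — empty.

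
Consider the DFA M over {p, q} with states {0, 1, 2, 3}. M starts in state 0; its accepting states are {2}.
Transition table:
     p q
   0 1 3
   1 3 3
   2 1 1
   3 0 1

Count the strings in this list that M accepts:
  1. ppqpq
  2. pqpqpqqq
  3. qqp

0

ppqpq: rejected
pqpqpqqq: rejected
qqp: rejected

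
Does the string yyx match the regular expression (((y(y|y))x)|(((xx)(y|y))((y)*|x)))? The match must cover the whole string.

yes

The left alternative ((y(y|y))x) matches yyx.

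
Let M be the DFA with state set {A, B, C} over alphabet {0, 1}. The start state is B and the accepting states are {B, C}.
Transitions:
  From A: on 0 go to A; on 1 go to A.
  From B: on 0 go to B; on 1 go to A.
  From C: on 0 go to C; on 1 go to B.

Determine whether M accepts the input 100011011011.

rejected

B --1--> A
A --0--> A
A --0--> A
A --0--> A
A --1--> A
A --1--> A
A --0--> A
A --1--> A
A --1--> A
A --0--> A
A --1--> A
A --1--> A
End in state A, which is not an accepting state.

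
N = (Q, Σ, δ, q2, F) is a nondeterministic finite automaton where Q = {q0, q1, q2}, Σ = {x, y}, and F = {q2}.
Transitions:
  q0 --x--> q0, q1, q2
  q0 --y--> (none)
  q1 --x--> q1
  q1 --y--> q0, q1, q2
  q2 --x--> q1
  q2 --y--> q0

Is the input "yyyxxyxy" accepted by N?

rejected

Start: {q2}
read y: {q0}
read y: {}
The reachable set is empty and stays empty for the remaining 6 symbols.
Reachable ∩ accepting = {} — empty.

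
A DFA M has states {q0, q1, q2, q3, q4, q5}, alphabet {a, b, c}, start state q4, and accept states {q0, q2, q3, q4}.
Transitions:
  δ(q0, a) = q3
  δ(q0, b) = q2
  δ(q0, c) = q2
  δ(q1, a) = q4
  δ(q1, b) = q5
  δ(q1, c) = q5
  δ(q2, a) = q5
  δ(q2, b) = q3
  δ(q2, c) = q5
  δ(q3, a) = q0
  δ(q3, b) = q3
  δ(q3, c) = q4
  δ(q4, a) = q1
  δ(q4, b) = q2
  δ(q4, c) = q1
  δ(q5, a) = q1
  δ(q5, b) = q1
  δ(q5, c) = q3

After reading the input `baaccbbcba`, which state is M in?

q5

q4 --b--> q2
q2 --a--> q5
q5 --a--> q1
q1 --c--> q5
q5 --c--> q3
q3 --b--> q3
q3 --b--> q3
q3 --c--> q4
q4 --b--> q2
q2 --a--> q5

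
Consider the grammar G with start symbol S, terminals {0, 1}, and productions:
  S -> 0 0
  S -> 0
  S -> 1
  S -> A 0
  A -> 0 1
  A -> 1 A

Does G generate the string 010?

S ⇒ A0 ⇒ 010

yes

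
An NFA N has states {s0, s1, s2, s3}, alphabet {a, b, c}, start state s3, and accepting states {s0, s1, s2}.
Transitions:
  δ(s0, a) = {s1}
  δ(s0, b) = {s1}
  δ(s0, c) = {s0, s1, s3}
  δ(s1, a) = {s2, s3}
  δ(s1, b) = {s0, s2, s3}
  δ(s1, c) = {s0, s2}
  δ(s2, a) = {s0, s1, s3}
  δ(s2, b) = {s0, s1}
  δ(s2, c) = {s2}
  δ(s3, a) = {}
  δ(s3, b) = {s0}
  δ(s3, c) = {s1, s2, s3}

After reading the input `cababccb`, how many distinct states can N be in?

4

Start: {s3}
read c: {s1, s2, s3}
read a: {s0, s1, s2, s3}
read b: {s0, s1, s2, s3}
read a: {s0, s1, s2, s3}
read b: {s0, s1, s2, s3}
read c: {s0, s1, s2, s3}
read c: {s0, s1, s2, s3}
read b: {s0, s1, s2, s3}
Final reachable set {s0, s1, s2, s3} has 4 states.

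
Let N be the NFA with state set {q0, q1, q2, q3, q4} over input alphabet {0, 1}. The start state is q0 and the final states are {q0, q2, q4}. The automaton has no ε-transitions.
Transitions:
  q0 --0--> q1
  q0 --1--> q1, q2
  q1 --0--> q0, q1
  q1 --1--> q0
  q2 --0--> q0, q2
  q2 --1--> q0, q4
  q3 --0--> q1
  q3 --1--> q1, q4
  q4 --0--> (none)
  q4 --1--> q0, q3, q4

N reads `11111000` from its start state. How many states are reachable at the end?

3

Start: {q0}
read 1: {q1, q2}
read 1: {q0, q4}
read 1: {q0, q1, q2, q3, q4}
read 1: {q0, q1, q2, q3, q4}
read 1: {q0, q1, q2, q3, q4}
read 0: {q0, q1, q2}
read 0: {q0, q1, q2}
read 0: {q0, q1, q2}
Final reachable set {q0, q1, q2} has 3 states.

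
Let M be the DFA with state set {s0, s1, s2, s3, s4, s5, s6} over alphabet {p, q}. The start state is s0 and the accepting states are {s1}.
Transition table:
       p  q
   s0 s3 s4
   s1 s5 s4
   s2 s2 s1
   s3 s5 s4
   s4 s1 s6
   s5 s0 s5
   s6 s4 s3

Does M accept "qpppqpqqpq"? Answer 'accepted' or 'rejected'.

s0 --q--> s4
s4 --p--> s1
s1 --p--> s5
s5 --p--> s0
s0 --q--> s4
s4 --p--> s1
s1 --q--> s4
s4 --q--> s6
s6 --p--> s4
s4 --q--> s6
End in state s6, which is not an accepting state.

rejected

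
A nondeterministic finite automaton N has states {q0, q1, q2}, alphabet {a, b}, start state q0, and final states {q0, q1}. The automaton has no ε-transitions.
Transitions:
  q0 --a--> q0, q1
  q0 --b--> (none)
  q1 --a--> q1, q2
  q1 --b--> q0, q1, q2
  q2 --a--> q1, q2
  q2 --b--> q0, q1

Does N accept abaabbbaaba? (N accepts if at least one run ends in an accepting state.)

Start: {q0}
read a: {q0, q1}
read b: {q0, q1, q2}
read a: {q0, q1, q2}
read a: {q0, q1, q2}
read b: {q0, q1, q2}
read b: {q0, q1, q2}
read b: {q0, q1, q2}
read a: {q0, q1, q2}
read a: {q0, q1, q2}
read b: {q0, q1, q2}
read a: {q0, q1, q2}
Reachable ∩ accepting = {q0, q1} — nonempty.

accepted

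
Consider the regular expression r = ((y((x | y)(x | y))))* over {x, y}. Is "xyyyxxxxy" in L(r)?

no

xyyyxxxxy cannot be split into zero or more pieces each matching (y((x|y)(x|y))).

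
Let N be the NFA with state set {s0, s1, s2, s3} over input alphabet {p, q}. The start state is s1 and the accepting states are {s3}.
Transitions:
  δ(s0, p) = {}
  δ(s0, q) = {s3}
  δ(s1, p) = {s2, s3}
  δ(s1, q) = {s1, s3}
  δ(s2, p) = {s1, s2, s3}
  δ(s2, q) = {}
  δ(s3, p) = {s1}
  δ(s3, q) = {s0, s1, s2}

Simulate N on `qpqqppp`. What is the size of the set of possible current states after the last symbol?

3

Start: {s1}
read q: {s1, s3}
read p: {s1, s2, s3}
read q: {s0, s1, s2, s3}
read q: {s0, s1, s2, s3}
read p: {s1, s2, s3}
read p: {s1, s2, s3}
read p: {s1, s2, s3}
Final reachable set {s1, s2, s3} has 3 states.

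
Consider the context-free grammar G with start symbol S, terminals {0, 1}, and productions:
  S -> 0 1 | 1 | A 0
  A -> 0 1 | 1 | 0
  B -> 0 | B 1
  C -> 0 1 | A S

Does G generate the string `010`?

yes

S ⇒ A0 ⇒ 010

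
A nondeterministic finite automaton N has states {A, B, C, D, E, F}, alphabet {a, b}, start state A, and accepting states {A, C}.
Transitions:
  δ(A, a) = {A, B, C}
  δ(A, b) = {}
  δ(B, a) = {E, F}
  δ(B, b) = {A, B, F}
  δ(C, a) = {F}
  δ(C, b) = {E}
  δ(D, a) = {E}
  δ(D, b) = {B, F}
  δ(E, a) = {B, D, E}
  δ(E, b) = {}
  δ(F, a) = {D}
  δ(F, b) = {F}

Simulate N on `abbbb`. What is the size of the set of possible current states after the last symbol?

Start: {A}
read a: {A, B, C}
read b: {A, B, E, F}
read b: {A, B, F}
read b: {A, B, F}
read b: {A, B, F}
Final reachable set {A, B, F} has 3 states.

3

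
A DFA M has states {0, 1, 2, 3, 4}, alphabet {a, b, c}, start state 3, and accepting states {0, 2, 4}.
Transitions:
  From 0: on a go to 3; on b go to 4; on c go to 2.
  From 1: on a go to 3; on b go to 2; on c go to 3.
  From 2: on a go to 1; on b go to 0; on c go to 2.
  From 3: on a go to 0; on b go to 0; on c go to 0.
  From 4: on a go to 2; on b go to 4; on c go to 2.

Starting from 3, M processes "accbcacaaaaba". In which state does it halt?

3 --a--> 0
0 --c--> 2
2 --c--> 2
2 --b--> 0
0 --c--> 2
2 --a--> 1
1 --c--> 3
3 --a--> 0
0 --a--> 3
3 --a--> 0
0 --a--> 3
3 --b--> 0
0 --a--> 3

3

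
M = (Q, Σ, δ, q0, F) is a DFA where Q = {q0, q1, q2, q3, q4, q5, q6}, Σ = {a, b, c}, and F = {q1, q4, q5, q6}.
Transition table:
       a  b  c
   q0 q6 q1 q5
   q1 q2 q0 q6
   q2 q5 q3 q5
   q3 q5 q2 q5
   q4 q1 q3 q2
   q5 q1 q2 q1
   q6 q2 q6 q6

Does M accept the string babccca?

q0 --b--> q1
q1 --a--> q2
q2 --b--> q3
q3 --c--> q5
q5 --c--> q1
q1 --c--> q6
q6 --a--> q2
End in state q2, which is not an accepting state.

rejected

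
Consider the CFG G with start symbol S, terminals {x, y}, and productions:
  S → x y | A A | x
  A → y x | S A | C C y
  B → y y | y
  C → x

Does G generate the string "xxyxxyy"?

no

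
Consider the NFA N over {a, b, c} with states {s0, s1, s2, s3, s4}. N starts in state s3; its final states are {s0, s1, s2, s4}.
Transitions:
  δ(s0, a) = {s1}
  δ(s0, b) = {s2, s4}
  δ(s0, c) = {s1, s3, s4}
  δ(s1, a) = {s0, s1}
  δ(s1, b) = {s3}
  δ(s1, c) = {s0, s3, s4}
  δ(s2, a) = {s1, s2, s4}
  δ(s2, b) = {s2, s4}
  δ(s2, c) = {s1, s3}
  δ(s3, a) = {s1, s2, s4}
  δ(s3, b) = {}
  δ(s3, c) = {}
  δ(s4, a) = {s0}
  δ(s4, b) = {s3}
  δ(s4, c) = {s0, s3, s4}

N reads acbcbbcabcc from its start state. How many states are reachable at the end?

Start: {s3}
read a: {s1, s2, s4}
read c: {s0, s1, s3, s4}
read b: {s2, s3, s4}
read c: {s0, s1, s3, s4}
read b: {s2, s3, s4}
read b: {s2, s3, s4}
read c: {s0, s1, s3, s4}
read a: {s0, s1, s2, s4}
read b: {s2, s3, s4}
read c: {s0, s1, s3, s4}
read c: {s0, s1, s3, s4}
Final reachable set {s0, s1, s3, s4} has 4 states.

4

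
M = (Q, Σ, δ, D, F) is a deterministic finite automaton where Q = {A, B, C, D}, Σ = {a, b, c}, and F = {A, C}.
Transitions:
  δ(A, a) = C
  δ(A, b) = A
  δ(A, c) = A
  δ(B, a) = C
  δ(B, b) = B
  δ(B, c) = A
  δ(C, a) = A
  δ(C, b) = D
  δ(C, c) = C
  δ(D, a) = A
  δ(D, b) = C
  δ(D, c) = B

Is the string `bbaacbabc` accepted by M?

accepted

D --b--> C
C --b--> D
D --a--> A
A --a--> C
C --c--> C
C --b--> D
D --a--> A
A --b--> A
A --c--> A
End in state A, which is an accepting state.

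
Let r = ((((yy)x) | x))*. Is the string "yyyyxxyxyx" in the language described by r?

no

yyyyxxyxyx cannot be split into zero or more pieces each matching (((yy)x)|x).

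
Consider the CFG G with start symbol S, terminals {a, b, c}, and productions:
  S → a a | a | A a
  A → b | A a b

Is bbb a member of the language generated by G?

no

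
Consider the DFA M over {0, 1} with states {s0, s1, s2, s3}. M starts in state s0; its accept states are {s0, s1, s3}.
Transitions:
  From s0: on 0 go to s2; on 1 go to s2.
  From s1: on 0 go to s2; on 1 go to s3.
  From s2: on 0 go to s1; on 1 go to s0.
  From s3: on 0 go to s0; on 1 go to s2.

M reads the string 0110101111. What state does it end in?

s0

s0 --0--> s2
s2 --1--> s0
s0 --1--> s2
s2 --0--> s1
s1 --1--> s3
s3 --0--> s0
s0 --1--> s2
s2 --1--> s0
s0 --1--> s2
s2 --1--> s0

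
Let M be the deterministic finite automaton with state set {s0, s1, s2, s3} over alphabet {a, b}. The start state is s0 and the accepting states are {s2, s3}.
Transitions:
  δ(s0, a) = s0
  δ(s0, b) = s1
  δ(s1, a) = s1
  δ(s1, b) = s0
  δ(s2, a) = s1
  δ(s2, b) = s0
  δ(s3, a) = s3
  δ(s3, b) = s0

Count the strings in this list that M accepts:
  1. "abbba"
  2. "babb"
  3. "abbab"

"abbba": rejected
"babb": rejected
"abbab": rejected

0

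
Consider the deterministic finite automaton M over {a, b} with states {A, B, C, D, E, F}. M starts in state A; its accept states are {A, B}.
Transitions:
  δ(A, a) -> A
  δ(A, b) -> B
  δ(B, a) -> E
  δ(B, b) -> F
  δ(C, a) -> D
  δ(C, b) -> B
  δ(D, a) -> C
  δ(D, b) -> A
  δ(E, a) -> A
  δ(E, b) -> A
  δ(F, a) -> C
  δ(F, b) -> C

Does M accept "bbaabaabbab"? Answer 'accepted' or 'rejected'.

accepted

A --b--> B
B --b--> F
F --a--> C
C --a--> D
D --b--> A
A --a--> A
A --a--> A
A --b--> B
B --b--> F
F --a--> C
C --b--> B
End in state B, which is an accepting state.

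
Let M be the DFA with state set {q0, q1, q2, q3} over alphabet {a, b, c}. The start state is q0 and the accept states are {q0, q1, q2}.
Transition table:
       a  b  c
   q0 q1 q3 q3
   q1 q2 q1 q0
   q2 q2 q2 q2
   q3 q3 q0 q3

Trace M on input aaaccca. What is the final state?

q0 --a--> q1
q1 --a--> q2
q2 --a--> q2
q2 --c--> q2
q2 --c--> q2
q2 --c--> q2
q2 --a--> q2

q2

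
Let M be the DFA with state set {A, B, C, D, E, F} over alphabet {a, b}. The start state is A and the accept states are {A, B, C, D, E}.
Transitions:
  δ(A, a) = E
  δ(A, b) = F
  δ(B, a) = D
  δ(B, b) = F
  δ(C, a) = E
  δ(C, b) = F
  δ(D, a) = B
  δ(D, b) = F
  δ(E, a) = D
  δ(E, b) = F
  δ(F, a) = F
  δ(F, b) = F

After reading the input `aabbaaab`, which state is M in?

F

A --a--> E
E --a--> D
D --b--> F
F --b--> F
F --a--> F
F --a--> F
F --a--> F
F --b--> F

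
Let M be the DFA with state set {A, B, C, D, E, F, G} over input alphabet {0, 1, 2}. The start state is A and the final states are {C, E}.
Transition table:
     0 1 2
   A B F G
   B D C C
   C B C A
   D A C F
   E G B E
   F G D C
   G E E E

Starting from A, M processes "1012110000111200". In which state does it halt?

D

A --1--> F
F --0--> G
G --1--> E
E --2--> E
E --1--> B
B --1--> C
C --0--> B
B --0--> D
D --0--> A
A --0--> B
B --1--> C
C --1--> C
C --1--> C
C --2--> A
A --0--> B
B --0--> D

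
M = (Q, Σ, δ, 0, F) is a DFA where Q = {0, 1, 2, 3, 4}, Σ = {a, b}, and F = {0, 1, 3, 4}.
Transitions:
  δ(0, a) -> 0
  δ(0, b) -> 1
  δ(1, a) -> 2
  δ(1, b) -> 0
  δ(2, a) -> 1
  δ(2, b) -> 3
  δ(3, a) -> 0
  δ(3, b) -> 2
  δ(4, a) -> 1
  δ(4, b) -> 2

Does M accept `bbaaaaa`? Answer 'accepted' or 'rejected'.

accepted

0 --b--> 1
1 --b--> 0
0 --a--> 0
0 --a--> 0
0 --a--> 0
0 --a--> 0
0 --a--> 0
End in state 0, which is an accepting state.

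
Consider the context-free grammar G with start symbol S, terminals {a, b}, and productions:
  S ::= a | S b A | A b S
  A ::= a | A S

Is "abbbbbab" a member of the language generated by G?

no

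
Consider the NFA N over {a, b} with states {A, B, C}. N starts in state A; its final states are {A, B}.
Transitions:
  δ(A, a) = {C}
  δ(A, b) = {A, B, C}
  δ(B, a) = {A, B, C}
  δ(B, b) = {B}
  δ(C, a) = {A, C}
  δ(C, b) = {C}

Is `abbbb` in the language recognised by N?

Start: {A}
read a: {C}
read b: {C}
read b: {C}
read b: {C}
read b: {C}
Reachable ∩ accepting = {} — empty.

rejected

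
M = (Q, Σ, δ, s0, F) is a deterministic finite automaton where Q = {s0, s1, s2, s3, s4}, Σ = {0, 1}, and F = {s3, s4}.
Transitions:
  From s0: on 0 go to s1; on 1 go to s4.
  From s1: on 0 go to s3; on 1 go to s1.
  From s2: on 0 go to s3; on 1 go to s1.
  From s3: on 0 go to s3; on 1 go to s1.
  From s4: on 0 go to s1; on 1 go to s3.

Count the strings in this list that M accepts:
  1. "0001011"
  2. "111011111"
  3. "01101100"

"0001011": rejected
"111011111": rejected
"01101100": accepted

1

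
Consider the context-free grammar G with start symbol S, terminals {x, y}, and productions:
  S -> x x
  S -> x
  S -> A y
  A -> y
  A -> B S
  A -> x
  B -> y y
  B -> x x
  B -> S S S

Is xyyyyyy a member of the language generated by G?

no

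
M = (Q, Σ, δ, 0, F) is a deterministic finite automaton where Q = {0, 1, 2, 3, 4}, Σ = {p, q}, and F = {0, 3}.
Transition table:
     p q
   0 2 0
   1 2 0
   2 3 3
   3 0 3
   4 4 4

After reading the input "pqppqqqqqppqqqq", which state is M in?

3

0 --p--> 2
2 --q--> 3
3 --p--> 0
0 --p--> 2
2 --q--> 3
3 --q--> 3
3 --q--> 3
3 --q--> 3
3 --q--> 3
3 --p--> 0
0 --p--> 2
2 --q--> 3
3 --q--> 3
3 --q--> 3
3 --q--> 3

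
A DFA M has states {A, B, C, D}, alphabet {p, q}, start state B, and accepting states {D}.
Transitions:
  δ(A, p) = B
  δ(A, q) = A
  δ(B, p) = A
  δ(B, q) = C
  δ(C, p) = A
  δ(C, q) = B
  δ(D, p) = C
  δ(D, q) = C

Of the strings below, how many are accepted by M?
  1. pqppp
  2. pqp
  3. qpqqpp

pqppp: rejected
pqp: rejected
qpqqpp: rejected

0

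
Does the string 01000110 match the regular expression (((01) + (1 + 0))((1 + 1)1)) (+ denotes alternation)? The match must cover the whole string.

no

No split of 01000110 into u·v has ((01)+(1+0)) matching u and ((1+1)1) matching v.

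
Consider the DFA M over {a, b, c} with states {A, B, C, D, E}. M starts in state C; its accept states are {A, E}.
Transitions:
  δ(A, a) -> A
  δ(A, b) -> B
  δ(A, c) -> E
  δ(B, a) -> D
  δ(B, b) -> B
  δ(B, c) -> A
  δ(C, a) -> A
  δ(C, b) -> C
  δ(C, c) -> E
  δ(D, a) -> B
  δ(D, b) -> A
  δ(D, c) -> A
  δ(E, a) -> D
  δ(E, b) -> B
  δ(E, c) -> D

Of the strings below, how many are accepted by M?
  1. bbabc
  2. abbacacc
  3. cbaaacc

bbabc: accepted
abbacacc: rejected
cbaaacc: accepted

2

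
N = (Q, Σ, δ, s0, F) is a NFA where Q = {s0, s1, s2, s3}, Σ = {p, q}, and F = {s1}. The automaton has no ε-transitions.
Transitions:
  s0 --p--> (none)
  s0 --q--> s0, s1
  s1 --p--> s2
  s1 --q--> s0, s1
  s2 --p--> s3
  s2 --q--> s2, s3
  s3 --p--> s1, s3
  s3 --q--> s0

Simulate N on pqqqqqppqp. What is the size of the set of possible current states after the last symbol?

Start: {s0}
read p: {}
The reachable set is empty and stays empty for the remaining 9 symbols.
Final reachable set {} has 0 states.

0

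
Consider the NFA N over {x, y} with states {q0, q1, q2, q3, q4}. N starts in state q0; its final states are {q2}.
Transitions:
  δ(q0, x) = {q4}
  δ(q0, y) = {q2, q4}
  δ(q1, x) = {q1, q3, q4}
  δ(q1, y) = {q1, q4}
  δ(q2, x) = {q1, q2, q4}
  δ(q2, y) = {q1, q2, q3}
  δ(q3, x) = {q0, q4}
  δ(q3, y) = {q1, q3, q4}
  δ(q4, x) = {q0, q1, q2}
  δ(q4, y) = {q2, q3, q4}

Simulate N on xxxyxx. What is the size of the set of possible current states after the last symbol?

5

Start: {q0}
read x: {q4}
read x: {q0, q1, q2}
read x: {q1, q2, q3, q4}
read y: {q1, q2, q3, q4}
read x: {q0, q1, q2, q3, q4}
read x: {q0, q1, q2, q3, q4}
Final reachable set {q0, q1, q2, q3, q4} has 5 states.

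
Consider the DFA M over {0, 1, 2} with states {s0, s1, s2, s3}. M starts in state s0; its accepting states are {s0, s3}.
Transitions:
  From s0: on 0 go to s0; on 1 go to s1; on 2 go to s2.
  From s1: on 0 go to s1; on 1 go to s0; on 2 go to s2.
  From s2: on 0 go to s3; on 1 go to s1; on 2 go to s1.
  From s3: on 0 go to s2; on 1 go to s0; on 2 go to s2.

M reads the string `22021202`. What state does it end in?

s0 --2--> s2
s2 --2--> s1
s1 --0--> s1
s1 --2--> s2
s2 --1--> s1
s1 --2--> s2
s2 --0--> s3
s3 --2--> s2

s2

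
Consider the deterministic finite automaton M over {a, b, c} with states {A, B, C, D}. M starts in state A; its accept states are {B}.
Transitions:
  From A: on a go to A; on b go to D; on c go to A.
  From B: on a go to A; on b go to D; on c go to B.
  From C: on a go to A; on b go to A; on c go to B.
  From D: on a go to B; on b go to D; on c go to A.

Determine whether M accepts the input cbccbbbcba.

accepted

A --c--> A
A --b--> D
D --c--> A
A --c--> A
A --b--> D
D --b--> D
D --b--> D
D --c--> A
A --b--> D
D --a--> B
End in state B, which is an accepting state.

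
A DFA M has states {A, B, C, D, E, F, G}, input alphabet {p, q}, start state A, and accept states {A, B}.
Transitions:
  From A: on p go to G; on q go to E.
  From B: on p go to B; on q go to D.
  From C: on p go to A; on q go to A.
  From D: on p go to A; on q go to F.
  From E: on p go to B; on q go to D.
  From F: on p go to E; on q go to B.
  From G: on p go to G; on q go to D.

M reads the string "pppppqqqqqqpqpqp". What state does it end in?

B

A --p--> G
G --p--> G
G --p--> G
G --p--> G
G --p--> G
G --q--> D
D --q--> F
F --q--> B
B --q--> D
D --q--> F
F --q--> B
B --p--> B
B --q--> D
D --p--> A
A --q--> E
E --p--> B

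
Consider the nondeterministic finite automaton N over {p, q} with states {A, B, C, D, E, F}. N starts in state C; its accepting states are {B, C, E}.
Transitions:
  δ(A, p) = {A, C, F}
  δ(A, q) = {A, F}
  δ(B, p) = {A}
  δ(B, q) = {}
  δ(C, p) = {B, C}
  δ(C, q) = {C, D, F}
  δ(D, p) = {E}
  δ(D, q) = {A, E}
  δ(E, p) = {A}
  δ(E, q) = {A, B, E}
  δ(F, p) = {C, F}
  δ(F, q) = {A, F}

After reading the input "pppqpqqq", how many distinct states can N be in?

6

Start: {C}
read p: {B, C}
read p: {A, B, C}
read p: {A, B, C, F}
read q: {A, C, D, F}
read p: {A, B, C, E, F}
read q: {A, B, C, D, E, F}
read q: {A, B, C, D, E, F}
read q: {A, B, C, D, E, F}
Final reachable set {A, B, C, D, E, F} has 6 states.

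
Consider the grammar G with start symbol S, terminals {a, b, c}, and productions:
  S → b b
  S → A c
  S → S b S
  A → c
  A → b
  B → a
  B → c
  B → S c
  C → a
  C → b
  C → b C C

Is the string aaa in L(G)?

no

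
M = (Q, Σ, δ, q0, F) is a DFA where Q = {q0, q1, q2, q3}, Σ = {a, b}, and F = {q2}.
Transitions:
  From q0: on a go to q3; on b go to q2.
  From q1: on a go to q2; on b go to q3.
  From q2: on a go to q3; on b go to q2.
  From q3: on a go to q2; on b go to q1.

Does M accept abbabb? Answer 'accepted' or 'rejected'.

q0 --a--> q3
q3 --b--> q1
q1 --b--> q3
q3 --a--> q2
q2 --b--> q2
q2 --b--> q2
End in state q2, which is an accepting state.

accepted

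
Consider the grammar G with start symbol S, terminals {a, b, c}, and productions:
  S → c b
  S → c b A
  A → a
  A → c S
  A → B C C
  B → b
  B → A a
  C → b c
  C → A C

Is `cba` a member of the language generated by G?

S ⇒ cbA ⇒ cba

yes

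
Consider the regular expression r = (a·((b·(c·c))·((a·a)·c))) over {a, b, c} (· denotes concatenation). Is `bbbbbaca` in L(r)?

no

No split of bbbbbaca into u·v has a matching u and ((b·(c·c))·((a·a)·c)) matching v.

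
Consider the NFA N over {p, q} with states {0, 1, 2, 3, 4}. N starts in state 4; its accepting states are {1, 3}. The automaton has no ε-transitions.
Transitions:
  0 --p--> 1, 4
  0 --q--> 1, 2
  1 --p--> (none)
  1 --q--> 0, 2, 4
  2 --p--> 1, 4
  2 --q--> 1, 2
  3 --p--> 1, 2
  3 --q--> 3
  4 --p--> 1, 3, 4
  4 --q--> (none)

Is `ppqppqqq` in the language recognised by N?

Start: {4}
read p: {1, 3, 4}
read p: {1, 2, 3, 4}
read q: {0, 1, 2, 3, 4}
read p: {1, 2, 3, 4}
read p: {1, 2, 3, 4}
read q: {0, 1, 2, 3, 4}
read q: {0, 1, 2, 3, 4}
read q: {0, 1, 2, 3, 4}
Reachable ∩ accepting = {1, 3} — nonempty.

accepted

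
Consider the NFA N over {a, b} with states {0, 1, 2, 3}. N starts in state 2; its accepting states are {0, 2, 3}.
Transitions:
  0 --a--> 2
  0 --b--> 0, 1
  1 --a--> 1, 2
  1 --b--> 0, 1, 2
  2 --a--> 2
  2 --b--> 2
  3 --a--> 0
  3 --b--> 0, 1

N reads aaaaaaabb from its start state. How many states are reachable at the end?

1

Start: {2}
read a: {2}
read a: {2}
read a: {2}
read a: {2}
read a: {2}
read a: {2}
read a: {2}
read b: {2}
read b: {2}
Final reachable set {2} has 1 state.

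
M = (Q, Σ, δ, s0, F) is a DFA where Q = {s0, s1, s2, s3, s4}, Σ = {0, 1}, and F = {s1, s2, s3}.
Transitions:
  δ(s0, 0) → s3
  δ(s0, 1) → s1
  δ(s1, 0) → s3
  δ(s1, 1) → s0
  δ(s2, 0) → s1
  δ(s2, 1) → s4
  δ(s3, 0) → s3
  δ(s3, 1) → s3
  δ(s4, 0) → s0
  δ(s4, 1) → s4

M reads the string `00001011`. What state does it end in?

s3

s0 --0--> s3
s3 --0--> s3
s3 --0--> s3
s3 --0--> s3
s3 --1--> s3
s3 --0--> s3
s3 --1--> s3
s3 --1--> s3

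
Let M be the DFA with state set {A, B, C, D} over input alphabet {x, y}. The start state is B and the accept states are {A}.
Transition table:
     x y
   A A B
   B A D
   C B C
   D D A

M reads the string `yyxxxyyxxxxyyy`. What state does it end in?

B --y--> D
D --y--> A
A --x--> A
A --x--> A
A --x--> A
A --y--> B
B --y--> D
D --x--> D
D --x--> D
D --x--> D
D --x--> D
D --y--> A
A --y--> B
B --y--> D

D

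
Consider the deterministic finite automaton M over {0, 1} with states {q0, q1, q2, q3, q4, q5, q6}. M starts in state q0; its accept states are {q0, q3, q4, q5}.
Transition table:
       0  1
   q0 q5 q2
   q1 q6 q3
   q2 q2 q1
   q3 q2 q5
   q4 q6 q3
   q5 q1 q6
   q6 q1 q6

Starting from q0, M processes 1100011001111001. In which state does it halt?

q0 --1--> q2
q2 --1--> q1
q1 --0--> q6
q6 --0--> q1
q1 --0--> q6
q6 --1--> q6
q6 --1--> q6
q6 --0--> q1
q1 --0--> q6
q6 --1--> q6
q6 --1--> q6
q6 --1--> q6
q6 --1--> q6
q6 --0--> q1
q1 --0--> q6
q6 --1--> q6

q6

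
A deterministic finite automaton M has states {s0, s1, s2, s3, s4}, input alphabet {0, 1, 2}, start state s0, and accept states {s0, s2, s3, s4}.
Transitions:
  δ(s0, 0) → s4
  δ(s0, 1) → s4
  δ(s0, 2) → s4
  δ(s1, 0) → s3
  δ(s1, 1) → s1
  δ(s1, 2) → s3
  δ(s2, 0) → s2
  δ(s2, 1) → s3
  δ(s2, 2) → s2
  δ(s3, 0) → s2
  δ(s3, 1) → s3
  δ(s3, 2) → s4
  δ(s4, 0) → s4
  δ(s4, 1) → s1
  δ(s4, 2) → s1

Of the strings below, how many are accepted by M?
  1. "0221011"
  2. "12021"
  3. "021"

"0221011": accepted
"12021": rejected
"021": rejected

1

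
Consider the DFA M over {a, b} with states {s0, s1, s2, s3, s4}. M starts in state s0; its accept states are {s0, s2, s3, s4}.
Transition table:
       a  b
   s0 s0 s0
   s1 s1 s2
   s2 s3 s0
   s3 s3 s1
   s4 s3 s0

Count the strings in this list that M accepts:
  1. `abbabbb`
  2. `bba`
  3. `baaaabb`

`abbabbb`: accepted
`bba`: accepted
`baaaabb`: accepted

3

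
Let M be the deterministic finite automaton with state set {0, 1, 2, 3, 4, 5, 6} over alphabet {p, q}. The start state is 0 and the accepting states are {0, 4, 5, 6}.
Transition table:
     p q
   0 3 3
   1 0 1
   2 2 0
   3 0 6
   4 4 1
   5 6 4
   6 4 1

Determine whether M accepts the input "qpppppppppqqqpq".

0 --q--> 3
3 --p--> 0
0 --p--> 3
3 --p--> 0
0 --p--> 3
3 --p--> 0
0 --p--> 3
3 --p--> 0
0 --p--> 3
3 --p--> 0
0 --q--> 3
3 --q--> 6
6 --q--> 1
1 --p--> 0
0 --q--> 3
End in state 3, which is not an accepting state.

rejected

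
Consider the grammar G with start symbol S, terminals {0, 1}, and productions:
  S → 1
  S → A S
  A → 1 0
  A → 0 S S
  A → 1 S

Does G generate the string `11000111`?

no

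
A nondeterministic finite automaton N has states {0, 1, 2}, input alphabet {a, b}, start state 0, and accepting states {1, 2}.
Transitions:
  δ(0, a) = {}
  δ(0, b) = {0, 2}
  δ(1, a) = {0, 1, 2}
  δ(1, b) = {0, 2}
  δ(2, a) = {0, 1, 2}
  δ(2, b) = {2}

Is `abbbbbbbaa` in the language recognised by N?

rejected

Start: {0}
read a: {}
The reachable set is empty and stays empty for the remaining 9 symbols.
Reachable ∩ accepting = {} — empty.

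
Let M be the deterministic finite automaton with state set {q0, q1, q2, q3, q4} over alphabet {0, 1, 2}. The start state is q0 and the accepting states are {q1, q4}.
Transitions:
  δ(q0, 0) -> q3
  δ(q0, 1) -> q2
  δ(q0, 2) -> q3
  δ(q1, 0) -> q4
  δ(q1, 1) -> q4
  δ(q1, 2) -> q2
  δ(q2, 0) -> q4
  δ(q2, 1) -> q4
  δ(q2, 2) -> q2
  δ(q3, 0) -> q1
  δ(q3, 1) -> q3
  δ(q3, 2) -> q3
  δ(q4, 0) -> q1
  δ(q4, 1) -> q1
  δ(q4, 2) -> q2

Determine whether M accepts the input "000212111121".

q0 --0--> q3
q3 --0--> q1
q1 --0--> q4
q4 --2--> q2
q2 --1--> q4
q4 --2--> q2
q2 --1--> q4
q4 --1--> q1
q1 --1--> q4
q4 --1--> q1
q1 --2--> q2
q2 --1--> q4
End in state q4, which is an accepting state.

accepted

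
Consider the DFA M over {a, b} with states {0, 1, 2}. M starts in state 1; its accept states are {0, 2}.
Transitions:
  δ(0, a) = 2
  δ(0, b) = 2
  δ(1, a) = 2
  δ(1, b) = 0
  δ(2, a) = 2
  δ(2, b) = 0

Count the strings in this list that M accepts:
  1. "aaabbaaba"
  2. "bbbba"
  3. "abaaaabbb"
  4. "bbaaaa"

"aaabbaaba": accepted
"bbbba": accepted
"abaaaabbb": accepted
"bbaaaa": accepted

4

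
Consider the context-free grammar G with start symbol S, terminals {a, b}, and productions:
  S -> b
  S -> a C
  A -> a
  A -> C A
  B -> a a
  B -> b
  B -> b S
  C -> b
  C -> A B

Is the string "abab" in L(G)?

S ⇒ aC ⇒ aAB ⇒ aCAB ⇒ abAB ⇒ abaB ⇒ abab

yes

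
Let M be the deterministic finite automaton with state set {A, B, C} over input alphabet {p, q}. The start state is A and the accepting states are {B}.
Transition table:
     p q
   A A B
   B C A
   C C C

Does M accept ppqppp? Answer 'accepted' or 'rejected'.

rejected

A --p--> A
A --p--> A
A --q--> B
B --p--> C
C --p--> C
C --p--> C
End in state C, which is not an accepting state.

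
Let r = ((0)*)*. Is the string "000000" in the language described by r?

yes

Split into 6 pieces 0 · 0 · 0 · 0 · 0 · 0; each matches (0)*.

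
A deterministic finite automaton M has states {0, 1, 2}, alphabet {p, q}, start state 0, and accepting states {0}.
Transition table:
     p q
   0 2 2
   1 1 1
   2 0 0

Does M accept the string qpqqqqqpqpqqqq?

0 --q--> 2
2 --p--> 0
0 --q--> 2
2 --q--> 0
0 --q--> 2
2 --q--> 0
0 --q--> 2
2 --p--> 0
0 --q--> 2
2 --p--> 0
0 --q--> 2
2 --q--> 0
0 --q--> 2
2 --q--> 0
End in state 0, which is an accepting state.

accepted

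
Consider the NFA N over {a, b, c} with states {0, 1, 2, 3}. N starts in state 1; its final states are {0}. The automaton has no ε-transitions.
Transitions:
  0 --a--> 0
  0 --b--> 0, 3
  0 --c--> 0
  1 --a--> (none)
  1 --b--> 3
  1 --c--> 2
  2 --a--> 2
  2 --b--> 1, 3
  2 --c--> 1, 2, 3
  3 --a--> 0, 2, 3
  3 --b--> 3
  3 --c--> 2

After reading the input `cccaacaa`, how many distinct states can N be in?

3

Start: {1}
read c: {2}
read c: {1, 2, 3}
read c: {1, 2, 3}
read a: {0, 2, 3}
read a: {0, 2, 3}
read c: {0, 1, 2, 3}
read a: {0, 2, 3}
read a: {0, 2, 3}
Final reachable set {0, 2, 3} has 3 states.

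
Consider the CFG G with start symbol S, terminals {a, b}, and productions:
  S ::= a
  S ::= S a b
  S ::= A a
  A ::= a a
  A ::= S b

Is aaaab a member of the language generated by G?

yes

S ⇒ Sab ⇒ Aaab ⇒ aaaab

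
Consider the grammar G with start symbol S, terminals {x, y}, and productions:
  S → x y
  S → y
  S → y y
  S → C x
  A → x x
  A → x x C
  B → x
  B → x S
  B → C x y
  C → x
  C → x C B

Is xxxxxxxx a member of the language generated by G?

yes

S ⇒ Cx ⇒ xCBx ⇒ xxCBBx ⇒ xxxCBBBx ⇒ xxxxBBBx ⇒ xxxxxBBx ⇒ xxxxxxBx ⇒ xxxxxxxx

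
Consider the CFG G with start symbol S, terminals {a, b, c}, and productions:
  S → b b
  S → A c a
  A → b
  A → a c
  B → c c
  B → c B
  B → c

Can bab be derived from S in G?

no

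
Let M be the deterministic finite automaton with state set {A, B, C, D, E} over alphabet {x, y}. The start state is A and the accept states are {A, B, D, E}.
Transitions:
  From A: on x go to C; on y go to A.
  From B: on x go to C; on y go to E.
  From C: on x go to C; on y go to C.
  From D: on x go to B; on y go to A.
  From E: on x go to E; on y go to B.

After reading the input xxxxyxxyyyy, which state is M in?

A --x--> C
C --x--> C
C --x--> C
C --x--> C
C --y--> C
C --x--> C
C --x--> C
C --y--> C
C --y--> C
C --y--> C
C --y--> C

C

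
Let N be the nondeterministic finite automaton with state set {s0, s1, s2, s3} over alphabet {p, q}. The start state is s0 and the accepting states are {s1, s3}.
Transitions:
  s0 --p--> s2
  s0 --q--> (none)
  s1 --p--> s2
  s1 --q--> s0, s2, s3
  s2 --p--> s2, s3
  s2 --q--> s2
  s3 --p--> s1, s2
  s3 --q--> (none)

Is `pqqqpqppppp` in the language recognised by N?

Start: {s0}
read p: {s2}
read q: {s2}
read q: {s2}
read q: {s2}
read p: {s2, s3}
read q: {s2}
read p: {s2, s3}
read p: {s1, s2, s3}
read p: {s1, s2, s3}
read p: {s1, s2, s3}
read p: {s1, s2, s3}
Reachable ∩ accepting = {s1, s3} — nonempty.

accepted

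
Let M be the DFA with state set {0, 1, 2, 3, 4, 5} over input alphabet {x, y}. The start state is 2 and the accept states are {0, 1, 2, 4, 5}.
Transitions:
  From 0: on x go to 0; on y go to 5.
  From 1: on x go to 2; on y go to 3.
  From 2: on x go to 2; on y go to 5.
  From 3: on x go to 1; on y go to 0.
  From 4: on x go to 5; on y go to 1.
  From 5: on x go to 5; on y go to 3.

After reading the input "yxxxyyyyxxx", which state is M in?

2

2 --y--> 5
5 --x--> 5
5 --x--> 5
5 --x--> 5
5 --y--> 3
3 --y--> 0
0 --y--> 5
5 --y--> 3
3 --x--> 1
1 --x--> 2
2 --x--> 2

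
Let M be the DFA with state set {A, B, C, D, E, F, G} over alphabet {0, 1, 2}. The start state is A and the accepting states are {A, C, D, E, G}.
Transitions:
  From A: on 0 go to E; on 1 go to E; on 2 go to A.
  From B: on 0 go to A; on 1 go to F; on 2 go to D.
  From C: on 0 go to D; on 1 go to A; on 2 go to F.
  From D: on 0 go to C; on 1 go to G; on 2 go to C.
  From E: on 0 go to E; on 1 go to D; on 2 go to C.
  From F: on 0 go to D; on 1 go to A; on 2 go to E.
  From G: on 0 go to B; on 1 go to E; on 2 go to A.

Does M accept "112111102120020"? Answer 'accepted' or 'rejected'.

A --1--> E
E --1--> D
D --2--> C
C --1--> A
A --1--> E
E --1--> D
D --1--> G
G --0--> B
B --2--> D
D --1--> G
G --2--> A
A --0--> E
E --0--> E
E --2--> C
C --0--> D
End in state D, which is an accepting state.

accepted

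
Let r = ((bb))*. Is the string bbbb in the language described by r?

Split into 2 pieces bb · bb; each matches (bb).

yes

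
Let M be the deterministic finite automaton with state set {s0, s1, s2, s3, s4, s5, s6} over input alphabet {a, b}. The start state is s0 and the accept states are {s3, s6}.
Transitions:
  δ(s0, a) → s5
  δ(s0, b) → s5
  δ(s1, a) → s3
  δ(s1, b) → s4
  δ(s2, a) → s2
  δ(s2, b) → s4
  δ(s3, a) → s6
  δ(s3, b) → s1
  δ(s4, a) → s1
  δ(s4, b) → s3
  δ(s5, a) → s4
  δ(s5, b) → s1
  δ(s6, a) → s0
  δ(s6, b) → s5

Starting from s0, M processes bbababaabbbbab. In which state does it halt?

s0 --b--> s5
s5 --b--> s1
s1 --a--> s3
s3 --b--> s1
s1 --a--> s3
s3 --b--> s1
s1 --a--> s3
s3 --a--> s6
s6 --b--> s5
s5 --b--> s1
s1 --b--> s4
s4 --b--> s3
s3 --a--> s6
s6 --b--> s5

s5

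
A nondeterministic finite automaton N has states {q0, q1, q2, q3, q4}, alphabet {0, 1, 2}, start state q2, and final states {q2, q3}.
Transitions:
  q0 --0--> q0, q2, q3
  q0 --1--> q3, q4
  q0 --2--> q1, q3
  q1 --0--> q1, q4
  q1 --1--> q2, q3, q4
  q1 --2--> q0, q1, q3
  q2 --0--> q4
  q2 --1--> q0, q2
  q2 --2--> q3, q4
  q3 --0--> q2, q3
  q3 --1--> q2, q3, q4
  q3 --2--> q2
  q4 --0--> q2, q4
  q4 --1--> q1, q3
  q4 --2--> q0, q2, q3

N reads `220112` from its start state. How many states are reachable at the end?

Start: {q2}
read 2: {q3, q4}
read 2: {q0, q2, q3}
read 0: {q0, q2, q3, q4}
read 1: {q0, q1, q2, q3, q4}
read 1: {q0, q1, q2, q3, q4}
read 2: {q0, q1, q2, q3, q4}
Final reachable set {q0, q1, q2, q3, q4} has 5 states.

5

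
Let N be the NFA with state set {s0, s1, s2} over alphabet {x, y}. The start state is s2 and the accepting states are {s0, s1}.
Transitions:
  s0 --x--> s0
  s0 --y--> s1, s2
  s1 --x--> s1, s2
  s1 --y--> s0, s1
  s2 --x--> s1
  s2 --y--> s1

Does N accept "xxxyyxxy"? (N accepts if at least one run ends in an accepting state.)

accepted

Start: {s2}
read x: {s1}
read x: {s1, s2}
read x: {s1, s2}
read y: {s0, s1}
read y: {s0, s1, s2}
read x: {s0, s1, s2}
read x: {s0, s1, s2}
read y: {s0, s1, s2}
Reachable ∩ accepting = {s0, s1} — nonempty.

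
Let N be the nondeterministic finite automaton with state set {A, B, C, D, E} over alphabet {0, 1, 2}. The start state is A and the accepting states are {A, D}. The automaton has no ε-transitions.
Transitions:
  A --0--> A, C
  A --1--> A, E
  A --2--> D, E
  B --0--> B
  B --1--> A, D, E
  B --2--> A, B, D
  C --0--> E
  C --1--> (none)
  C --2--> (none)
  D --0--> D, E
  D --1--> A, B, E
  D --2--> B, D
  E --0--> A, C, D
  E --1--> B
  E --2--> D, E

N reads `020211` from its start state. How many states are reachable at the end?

4

Start: {A}
read 0: {A, C}
read 2: {D, E}
read 0: {A, C, D, E}
read 2: {B, D, E}
read 1: {A, B, D, E}
read 1: {A, B, D, E}
Final reachable set {A, B, D, E} has 4 states.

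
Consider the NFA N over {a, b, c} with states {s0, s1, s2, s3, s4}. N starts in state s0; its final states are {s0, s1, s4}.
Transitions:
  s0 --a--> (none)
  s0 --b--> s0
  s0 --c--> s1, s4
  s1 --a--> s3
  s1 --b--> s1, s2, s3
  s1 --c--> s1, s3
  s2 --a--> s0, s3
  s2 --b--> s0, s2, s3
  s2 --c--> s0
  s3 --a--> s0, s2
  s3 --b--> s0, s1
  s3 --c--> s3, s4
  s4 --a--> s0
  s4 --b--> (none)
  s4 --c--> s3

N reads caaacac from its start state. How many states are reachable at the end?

Start: {s0}
read c: {s1, s4}
read a: {s0, s3}
read a: {s0, s2}
read a: {s0, s3}
read c: {s1, s3, s4}
read a: {s0, s2, s3}
read c: {s0, s1, s3, s4}
Final reachable set {s0, s1, s3, s4} has 4 states.

4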